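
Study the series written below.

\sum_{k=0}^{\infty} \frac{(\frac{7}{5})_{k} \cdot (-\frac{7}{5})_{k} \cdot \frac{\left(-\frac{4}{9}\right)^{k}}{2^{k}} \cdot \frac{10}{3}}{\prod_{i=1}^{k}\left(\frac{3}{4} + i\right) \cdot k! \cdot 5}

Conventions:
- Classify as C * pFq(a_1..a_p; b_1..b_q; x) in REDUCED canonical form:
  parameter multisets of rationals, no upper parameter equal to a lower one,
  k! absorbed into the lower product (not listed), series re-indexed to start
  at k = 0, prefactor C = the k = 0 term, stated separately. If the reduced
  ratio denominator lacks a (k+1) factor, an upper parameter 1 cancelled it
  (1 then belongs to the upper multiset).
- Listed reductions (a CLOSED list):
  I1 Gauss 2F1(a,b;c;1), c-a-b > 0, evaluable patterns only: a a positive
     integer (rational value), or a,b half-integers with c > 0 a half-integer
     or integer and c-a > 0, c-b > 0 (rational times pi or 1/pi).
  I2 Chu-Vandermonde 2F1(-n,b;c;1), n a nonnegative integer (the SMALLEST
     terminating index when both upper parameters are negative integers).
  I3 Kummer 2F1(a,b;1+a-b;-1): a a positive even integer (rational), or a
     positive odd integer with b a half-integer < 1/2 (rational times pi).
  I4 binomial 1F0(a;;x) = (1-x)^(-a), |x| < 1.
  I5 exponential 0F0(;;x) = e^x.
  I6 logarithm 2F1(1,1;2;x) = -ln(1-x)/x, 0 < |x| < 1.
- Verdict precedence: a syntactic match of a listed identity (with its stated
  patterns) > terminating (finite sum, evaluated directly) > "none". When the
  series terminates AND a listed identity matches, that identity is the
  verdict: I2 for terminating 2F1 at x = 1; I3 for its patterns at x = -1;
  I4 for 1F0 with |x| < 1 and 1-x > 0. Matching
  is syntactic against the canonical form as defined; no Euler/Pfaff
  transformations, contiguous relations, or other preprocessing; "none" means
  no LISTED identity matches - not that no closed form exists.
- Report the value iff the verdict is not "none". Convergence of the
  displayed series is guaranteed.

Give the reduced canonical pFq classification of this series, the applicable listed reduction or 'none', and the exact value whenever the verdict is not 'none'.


With C = \frac{2}{3}: the canonical form is 2F1(-\frac{7}{5}, \frac{7}{5}; \frac{7}{4}; -\frac{2}{9}). Verdict: none (x = -\frac{2}{9}): each listed identity misses the multisets {-\frac{7}{5}, \frac{7}{5}} ; {\frac{7}{4}}.

Key step: with t_0 = \frac{2}{3}, the lower running product (C = 2/3) is a rising factorial.
Step ratio: r(k) = -\frac{2}{9} * (k-\frac{7}{5}) (k+\frac{7}{5}) / [(k+\frac{7}{4}) (k+1)] - rational; roots negated = parameters, x = -\frac{2}{9}, C = \frac{2}{3}.


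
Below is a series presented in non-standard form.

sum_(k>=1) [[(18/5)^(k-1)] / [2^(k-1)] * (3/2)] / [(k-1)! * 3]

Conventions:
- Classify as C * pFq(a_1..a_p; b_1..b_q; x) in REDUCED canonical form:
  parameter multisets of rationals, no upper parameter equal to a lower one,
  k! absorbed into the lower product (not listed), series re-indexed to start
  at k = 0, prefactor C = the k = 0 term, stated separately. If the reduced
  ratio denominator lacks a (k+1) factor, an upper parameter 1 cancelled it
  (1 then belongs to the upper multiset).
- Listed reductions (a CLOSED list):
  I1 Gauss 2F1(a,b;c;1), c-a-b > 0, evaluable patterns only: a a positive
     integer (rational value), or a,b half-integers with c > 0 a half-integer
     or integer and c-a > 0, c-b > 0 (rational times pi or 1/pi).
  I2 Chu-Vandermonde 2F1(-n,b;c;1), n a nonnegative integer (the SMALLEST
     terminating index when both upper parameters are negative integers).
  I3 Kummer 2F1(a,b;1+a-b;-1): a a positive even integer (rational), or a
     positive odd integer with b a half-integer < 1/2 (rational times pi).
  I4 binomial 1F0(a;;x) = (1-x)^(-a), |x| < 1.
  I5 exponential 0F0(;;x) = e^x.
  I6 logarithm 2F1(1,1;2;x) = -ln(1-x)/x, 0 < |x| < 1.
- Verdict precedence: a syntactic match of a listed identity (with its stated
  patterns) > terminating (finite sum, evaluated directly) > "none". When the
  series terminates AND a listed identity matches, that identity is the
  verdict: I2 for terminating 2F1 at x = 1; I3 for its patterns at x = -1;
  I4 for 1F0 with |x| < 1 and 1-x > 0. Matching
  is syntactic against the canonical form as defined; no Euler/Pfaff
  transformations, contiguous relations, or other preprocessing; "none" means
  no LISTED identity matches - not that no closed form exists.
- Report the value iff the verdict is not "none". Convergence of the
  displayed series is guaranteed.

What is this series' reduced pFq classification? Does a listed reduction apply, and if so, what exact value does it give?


With C = 1/2: the canonical form is 0F0(-; -; 9/5). Verdict: exponential (I5) fires (the 0F0 exponential series at x = 9/5). Its exact value is (1/2) * e^(9/5).

First insight: x = (9/5) and the two k-th powers (C = 1/2, x = 9/5) combine into one argument.
Step ratio: r(k) = (9/5) * 1 / [(k+1)] - rational in k, leading ratio (9/5); with t_0 = 1/2, classification follows.


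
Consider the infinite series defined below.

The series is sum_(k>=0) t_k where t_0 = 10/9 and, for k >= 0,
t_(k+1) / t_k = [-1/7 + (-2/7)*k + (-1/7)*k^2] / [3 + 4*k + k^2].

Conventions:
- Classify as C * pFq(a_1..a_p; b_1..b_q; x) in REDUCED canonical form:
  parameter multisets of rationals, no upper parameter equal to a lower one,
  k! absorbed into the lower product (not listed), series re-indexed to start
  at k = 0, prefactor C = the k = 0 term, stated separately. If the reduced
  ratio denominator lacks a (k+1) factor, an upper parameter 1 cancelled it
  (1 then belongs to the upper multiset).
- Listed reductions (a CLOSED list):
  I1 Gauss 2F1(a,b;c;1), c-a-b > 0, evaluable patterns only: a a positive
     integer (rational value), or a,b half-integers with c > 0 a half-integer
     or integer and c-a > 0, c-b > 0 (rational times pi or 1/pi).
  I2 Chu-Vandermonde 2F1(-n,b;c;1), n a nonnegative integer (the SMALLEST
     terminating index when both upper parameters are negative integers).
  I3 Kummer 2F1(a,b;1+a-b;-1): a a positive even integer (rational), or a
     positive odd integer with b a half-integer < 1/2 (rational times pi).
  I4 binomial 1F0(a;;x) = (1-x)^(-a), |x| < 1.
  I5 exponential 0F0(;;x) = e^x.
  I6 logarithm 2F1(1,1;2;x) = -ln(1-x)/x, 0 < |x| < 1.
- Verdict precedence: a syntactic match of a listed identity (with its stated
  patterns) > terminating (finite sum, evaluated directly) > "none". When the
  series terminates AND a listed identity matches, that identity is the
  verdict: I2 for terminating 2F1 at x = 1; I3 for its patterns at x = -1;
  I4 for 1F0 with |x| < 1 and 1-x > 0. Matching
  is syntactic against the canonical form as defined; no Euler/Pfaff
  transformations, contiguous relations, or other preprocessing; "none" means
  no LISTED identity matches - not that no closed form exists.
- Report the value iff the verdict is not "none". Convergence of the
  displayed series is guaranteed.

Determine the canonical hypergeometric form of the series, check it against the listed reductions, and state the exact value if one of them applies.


The series (x = -1/7) is 2F1: upper {1, 1}, lower {3}, prefactor 10/9. Verdict: none here - no I1-I6 shape fits x = -1/7 with lower {3}.

Key step: t_0 being 10/9, roots of the ratio polynomials (prefactor 10/9) are the negated parameters.
Step ratio: r(k) = (-1/7) * (k+1) (k+1) / [(k+3) (k+1)] - rational in k. x = (-1/7); t_0 = 10/9; negate the roots.


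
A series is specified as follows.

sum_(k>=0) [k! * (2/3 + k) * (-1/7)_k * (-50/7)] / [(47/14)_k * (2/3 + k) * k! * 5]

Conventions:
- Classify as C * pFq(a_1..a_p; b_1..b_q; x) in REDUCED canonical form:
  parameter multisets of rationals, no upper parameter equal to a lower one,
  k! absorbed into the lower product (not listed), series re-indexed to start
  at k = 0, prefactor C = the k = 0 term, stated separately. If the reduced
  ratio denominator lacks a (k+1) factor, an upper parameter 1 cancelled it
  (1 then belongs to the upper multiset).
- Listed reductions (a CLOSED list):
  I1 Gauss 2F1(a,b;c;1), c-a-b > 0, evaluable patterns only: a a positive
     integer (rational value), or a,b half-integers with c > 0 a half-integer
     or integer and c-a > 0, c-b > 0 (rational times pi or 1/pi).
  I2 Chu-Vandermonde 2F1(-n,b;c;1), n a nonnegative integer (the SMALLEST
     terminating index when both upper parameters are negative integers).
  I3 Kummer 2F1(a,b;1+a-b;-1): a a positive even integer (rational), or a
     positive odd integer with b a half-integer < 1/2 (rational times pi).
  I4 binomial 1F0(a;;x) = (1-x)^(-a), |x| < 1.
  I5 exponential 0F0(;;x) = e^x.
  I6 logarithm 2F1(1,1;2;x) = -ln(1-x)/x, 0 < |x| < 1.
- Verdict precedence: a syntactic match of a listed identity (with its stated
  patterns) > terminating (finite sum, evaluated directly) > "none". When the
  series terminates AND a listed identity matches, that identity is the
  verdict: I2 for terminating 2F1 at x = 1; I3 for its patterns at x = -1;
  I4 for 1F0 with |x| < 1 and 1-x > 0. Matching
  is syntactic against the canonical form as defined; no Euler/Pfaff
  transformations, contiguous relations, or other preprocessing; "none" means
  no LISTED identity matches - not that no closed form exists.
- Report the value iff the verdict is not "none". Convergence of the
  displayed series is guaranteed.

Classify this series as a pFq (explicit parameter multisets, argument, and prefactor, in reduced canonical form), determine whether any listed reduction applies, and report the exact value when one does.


At argument 1: a 2F1 with upper {-1/7, 1}, lower {47/14}, scaled by C = -10/7. Verdict: Gauss's theorem (I1) fires (x = 1: the Gamma ratio telescopes since c-a-b = 5/2 > 0 and a = 1 in Z>0). Value: -66/49.

Structural cue: t_0 being -10/7, the factorial ratio (C = -10/7, x = 1) (k+a-1)!/(a-1)! is a rising factorial (a)_k.
Step ratio: r(k) = 1 * (k-1/7) (k+1) / [(k+47/14) (k+1)] - rational in k. x = 1; t_0 = -10/7; negate the roots.


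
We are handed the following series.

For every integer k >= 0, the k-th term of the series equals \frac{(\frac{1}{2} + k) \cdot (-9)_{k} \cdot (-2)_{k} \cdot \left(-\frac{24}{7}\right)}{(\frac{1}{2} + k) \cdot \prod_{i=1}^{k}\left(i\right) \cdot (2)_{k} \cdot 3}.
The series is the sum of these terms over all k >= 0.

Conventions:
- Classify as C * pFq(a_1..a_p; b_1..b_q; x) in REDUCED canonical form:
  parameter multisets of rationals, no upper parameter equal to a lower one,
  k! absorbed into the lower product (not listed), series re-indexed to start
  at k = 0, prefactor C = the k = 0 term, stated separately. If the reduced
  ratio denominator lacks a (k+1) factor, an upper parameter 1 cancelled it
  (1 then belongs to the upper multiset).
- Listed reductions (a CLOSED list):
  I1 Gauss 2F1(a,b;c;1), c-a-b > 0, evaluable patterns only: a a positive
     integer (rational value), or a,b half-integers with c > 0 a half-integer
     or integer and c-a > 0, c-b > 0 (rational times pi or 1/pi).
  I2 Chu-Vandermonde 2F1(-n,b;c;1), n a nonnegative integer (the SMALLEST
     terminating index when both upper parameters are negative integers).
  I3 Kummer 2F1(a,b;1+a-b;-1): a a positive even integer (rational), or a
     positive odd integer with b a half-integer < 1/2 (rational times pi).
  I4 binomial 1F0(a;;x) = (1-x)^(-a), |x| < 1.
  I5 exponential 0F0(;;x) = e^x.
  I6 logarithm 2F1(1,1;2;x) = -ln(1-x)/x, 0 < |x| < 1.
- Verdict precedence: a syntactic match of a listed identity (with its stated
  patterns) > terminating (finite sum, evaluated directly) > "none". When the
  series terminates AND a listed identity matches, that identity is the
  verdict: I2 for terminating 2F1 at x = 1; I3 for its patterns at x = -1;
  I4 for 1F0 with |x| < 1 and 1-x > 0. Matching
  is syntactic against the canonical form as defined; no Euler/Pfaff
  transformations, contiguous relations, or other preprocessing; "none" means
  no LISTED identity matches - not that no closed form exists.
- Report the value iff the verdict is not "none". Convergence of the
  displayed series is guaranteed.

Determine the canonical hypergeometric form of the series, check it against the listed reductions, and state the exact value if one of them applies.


First insight: from the first term -\frac{8}{7}: the constant factors (C = -8/7) combine into one prefactor.
Step ratio: r(k) = 1 * (k-9) (k-2) / [(k+2) (k+1)] - rational in k, leading ratio 1; with t_0 = -\frac{8}{7}, classification follows.

Canonical form: C = -\frac{8}{7} times 2F1 with upper {-9, -2}, lower {2}, x = 1. Verdict: Vandermonde's identity (I2) fires (terminating 2F1 at x = 1 with n = 2, b = -9, c = 2). Sum: -\frac{176}{7}.


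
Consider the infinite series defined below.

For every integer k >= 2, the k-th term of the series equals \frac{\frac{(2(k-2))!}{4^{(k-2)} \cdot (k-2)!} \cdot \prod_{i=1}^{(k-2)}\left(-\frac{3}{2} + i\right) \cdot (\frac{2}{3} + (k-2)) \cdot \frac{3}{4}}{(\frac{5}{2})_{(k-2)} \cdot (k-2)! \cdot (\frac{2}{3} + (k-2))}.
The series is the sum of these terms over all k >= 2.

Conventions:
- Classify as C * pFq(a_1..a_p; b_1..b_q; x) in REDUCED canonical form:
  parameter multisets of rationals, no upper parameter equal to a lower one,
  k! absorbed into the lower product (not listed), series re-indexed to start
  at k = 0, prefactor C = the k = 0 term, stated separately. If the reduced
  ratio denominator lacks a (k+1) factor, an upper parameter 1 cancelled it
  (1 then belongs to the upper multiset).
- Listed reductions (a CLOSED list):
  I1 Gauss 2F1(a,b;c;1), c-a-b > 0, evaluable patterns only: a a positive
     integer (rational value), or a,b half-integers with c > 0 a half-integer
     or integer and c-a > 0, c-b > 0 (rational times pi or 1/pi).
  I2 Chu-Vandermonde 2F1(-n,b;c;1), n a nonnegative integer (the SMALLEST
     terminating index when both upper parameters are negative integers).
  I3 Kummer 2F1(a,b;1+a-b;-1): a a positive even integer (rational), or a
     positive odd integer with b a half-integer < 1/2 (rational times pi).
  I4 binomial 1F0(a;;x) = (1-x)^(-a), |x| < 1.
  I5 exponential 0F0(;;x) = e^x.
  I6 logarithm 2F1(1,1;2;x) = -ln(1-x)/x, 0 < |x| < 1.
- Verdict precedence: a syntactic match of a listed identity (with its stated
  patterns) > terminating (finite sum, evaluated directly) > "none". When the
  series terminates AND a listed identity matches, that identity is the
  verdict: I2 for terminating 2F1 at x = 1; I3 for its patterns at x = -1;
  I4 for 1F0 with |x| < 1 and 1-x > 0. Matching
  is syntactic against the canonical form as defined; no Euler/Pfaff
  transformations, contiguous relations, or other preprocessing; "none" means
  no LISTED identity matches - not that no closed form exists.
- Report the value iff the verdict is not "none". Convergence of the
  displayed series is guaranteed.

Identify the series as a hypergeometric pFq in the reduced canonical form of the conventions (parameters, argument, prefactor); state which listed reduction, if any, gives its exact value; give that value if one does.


The series (x = 1) is 2F1: upper {-\frac{1}{2}, \frac{1}{2}}, lower {\frac{5}{2}}, prefactor \frac{3}{4}. Verdict at x = 1: Gauss (I1, half-integer pattern) matches (x = 1; upper {-\frac{1}{2}, \frac{1}{2}} half-integers, c = \frac{5}{2} in the evaluable pattern). Its exact value is \frac{27}{128} \cdot \pi.

First insight: from the first term \frac{3}{4}: the (2k)!/(4^k k!) block (prefactor 3/4) is the Pochhammer (1/2)_k.
Consecutive-term ratio: r(k) = 1 * (k-\frac{1}{2}) (k+\frac{1}{2}) / [(k+\frac{5}{2}) (k+1)] - rational in k. x = 1; t_0 = \frac{3}{4}; negate the roots.


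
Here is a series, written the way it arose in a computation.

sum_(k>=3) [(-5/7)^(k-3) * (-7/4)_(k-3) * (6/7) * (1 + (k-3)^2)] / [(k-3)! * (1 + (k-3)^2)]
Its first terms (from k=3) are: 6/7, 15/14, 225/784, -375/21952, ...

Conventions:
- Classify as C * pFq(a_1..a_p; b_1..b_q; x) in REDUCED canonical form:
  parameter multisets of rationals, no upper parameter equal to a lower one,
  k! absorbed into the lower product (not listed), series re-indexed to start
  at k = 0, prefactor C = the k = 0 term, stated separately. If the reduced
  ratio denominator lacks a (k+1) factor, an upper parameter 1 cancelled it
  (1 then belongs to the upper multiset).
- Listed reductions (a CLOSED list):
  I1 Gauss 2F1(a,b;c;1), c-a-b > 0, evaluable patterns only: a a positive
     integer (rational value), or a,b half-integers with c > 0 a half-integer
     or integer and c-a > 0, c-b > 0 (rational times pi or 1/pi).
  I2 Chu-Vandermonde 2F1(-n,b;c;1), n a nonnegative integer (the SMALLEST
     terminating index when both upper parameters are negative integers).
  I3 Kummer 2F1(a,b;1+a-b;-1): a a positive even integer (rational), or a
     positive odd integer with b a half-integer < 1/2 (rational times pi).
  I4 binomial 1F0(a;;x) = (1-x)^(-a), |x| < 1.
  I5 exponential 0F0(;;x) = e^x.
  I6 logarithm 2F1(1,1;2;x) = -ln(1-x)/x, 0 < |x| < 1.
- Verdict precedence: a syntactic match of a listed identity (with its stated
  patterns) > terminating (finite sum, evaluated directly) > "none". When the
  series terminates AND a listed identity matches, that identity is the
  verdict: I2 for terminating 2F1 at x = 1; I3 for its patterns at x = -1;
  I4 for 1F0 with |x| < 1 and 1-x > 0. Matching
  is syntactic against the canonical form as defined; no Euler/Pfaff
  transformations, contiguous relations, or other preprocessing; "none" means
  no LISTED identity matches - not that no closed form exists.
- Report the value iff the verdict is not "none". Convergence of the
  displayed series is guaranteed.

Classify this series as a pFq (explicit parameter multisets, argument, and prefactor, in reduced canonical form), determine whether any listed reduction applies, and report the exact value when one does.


Classification (C = 6/7): 1F0 with upper {-7/4}, lower {-}, argument x = -5/7. Verdict: this is binomial (I4) (the 1F0 binomial series: exponent 7/4, x = -5/7). Hence: (6/7) * (12/7)^(7/4).

Structural cue: t_0 being 6/7, k^2 + 1 divides numerator and denominator alike; C = 6/7 after cancelling.
Step ratio: r(k) = (-5/7) * (k-7/4) / [(k+1)] ; factor over Q: parameters, x = (-5/7), and C = 6/7.


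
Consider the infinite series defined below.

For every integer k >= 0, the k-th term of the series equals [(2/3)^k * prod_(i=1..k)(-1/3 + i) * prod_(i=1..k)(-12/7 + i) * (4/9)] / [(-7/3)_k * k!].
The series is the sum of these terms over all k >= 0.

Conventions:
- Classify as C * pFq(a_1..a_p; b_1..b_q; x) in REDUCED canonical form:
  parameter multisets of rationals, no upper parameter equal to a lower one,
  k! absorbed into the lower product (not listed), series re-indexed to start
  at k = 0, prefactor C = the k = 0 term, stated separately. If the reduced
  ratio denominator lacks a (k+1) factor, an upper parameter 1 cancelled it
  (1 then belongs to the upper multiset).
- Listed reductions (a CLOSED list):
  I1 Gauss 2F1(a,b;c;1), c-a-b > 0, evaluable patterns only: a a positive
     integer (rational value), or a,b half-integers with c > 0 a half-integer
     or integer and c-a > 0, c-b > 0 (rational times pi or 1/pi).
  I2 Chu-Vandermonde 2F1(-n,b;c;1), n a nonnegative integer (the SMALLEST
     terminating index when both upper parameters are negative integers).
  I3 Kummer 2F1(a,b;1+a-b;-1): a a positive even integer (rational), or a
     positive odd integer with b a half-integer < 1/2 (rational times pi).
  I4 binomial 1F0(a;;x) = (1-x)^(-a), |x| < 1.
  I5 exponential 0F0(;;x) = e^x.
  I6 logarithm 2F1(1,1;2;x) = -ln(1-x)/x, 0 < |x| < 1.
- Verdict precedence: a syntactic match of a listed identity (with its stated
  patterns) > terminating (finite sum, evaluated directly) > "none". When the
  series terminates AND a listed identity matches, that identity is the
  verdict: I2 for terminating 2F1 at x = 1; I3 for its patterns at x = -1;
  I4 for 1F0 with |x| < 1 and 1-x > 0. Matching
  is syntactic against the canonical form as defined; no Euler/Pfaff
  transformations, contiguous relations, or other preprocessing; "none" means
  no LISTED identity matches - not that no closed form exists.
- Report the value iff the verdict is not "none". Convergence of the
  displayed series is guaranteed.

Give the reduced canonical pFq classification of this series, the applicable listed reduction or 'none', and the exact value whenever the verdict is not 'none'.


Structural cue: t_0 = 4/9 here, and the running product (C = 4/9, x = 2/3) telescopes to a rising factorial.
Ratio: r(k) = (2/3) * (k-5/7) (k+2/3) / [(k-7/3) (k+1)] ; factor over Q: parameters, x = (2/3), and C = 4/9.

Classification (C = 4/9): 2F1 with upper {-5/7, 2/3}, lower {-7/3}, argument x = 2/3. Verdict: none. Every listed pattern misses the 2F1 form at 2/3, upper {-5/7, 2/3}.


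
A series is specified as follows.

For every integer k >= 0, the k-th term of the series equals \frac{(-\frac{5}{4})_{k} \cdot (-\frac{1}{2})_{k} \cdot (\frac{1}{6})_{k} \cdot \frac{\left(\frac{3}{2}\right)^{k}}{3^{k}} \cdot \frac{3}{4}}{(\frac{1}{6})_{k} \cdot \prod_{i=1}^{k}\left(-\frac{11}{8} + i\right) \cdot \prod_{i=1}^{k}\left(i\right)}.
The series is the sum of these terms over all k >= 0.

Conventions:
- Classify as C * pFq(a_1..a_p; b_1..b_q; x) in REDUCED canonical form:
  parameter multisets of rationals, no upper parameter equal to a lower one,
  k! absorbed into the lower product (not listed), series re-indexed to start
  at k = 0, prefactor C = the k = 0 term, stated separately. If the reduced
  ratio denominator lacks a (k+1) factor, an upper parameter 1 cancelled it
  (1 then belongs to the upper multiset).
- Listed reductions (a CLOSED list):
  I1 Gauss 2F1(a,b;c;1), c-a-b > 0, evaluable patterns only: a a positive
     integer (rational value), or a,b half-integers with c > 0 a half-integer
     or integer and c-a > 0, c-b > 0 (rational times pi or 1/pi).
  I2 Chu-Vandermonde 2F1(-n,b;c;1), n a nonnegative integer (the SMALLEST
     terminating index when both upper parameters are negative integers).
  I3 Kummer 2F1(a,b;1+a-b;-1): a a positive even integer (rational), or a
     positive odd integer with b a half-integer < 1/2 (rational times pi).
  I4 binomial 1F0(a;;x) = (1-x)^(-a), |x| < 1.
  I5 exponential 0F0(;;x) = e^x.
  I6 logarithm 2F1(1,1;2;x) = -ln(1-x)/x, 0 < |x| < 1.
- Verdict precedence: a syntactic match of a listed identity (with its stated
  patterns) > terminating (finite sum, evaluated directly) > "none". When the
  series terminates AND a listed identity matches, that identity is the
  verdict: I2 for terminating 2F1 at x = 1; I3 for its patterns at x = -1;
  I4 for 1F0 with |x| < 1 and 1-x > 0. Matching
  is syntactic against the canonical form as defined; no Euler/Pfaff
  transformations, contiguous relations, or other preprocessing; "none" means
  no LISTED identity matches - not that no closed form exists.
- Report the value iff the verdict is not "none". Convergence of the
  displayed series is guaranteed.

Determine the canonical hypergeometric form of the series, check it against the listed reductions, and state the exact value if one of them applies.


x = \frac{1}{2} here; the reduced form reads 2F1, upper {-\frac{5}{4}, -\frac{1}{2}}, lower {-\frac{3}{8}}, C = \frac{3}{4}. Verdict: none - this 2F1 at x = \frac{1}{2} matches no listed pattern, and upper {-\frac{5}{4}, -\frac{1}{2}} holds no stopper.

First insight: t_0 = \frac{3}{4} here, and the parameter 1/6 appears in both the upper and lower lists and cancels.
Consecutive-term ratio: r(k) = \frac{1}{2} * (k-\frac{5}{4}) (k-\frac{1}{2}) / [(k-\frac{3}{8}) (k+1)] - rational in k, leading ratio \frac{1}{2}; with t_0 = \frac{3}{4}, classification follows.


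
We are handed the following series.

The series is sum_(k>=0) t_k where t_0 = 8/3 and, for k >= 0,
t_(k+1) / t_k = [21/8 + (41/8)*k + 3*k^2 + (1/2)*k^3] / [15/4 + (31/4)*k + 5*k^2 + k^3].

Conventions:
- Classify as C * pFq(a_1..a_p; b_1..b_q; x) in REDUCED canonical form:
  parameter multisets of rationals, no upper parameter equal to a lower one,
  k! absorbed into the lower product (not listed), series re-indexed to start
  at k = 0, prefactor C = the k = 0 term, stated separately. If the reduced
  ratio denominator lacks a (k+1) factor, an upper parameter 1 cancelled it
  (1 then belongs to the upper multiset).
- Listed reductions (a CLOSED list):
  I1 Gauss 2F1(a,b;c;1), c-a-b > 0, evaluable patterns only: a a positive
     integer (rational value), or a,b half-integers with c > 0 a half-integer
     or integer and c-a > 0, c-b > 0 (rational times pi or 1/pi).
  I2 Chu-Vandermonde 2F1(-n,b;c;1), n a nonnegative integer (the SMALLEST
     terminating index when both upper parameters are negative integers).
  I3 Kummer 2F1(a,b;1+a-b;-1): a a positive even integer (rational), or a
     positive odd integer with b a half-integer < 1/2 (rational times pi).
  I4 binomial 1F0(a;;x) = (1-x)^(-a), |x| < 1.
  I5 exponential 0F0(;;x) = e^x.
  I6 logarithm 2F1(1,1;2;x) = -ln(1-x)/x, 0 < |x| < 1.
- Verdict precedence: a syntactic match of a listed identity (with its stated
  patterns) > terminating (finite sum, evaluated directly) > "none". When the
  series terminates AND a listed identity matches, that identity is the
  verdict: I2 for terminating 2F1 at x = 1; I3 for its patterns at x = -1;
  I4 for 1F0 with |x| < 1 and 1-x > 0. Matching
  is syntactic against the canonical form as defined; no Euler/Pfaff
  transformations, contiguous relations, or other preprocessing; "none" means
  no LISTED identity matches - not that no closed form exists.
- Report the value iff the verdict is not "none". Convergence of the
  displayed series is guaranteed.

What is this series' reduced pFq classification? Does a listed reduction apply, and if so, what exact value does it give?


At argument 1/2: a 2F1 with upper {1, 7/2}, lower {5/2}, scaled by C = 8/3. Verdict: none - this 2F1 at x = 1/2 matches no listed pattern, and upper {1, 7/2} holds no stopper.

Key observation: x = (1/2) and the ratio is unreduced: k + 3/2 divides both sides (C = 8/3).
Step ratio: r(k) = (1/2) * (k+1) (k+7/2) / [(k+5/2) (k+1)] - rational in k, leading ratio (1/2); with t_0 = 8/3, classification follows.


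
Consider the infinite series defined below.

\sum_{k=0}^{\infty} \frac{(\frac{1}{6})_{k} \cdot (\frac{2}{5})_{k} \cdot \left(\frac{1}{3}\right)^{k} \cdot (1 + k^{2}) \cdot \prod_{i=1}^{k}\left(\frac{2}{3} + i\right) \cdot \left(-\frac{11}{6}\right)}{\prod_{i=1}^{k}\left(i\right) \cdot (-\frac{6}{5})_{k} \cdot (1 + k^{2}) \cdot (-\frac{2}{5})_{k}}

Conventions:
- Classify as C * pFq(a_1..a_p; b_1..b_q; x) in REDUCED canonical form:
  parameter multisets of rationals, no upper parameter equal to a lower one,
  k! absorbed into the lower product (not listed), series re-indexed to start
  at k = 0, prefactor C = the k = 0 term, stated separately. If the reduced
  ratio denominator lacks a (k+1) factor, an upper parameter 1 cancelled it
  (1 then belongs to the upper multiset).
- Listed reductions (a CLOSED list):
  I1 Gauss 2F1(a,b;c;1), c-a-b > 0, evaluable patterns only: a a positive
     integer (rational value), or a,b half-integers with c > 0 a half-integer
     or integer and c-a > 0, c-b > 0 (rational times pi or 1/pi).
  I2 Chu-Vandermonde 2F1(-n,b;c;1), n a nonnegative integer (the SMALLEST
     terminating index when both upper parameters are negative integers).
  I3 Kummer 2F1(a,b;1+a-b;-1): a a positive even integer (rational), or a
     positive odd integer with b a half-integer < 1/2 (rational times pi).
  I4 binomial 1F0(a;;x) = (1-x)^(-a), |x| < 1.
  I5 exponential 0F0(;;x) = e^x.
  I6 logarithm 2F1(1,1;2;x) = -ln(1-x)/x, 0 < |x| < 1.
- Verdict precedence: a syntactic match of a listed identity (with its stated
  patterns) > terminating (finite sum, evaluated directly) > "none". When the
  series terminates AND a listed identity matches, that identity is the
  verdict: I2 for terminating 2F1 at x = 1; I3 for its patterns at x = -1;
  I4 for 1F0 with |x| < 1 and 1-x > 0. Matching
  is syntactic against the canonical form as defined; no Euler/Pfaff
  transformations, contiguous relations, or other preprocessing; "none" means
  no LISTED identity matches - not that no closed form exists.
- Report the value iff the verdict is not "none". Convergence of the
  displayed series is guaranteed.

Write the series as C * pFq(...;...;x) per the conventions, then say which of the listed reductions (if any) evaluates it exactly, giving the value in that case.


Key step: t_0 = -\frac{11}{6} here, and the product of the first k integers (C = -11/6, x = 1/3) is k!.
Adjacent-term ratio: r(k) = \frac{1}{3} * (k+\frac{1}{6}) (k+\frac{2}{5}) (k+\frac{5}{3}) / [(k-\frac{6}{5}) (k-\frac{2}{5}) (k+1)] - rational in k, leading ratio \frac{1}{3}; with t_0 = -\frac{11}{6}, classification follows.

With C = -\frac{11}{6}: the canonical form is 3F2(\frac{1}{6}, \frac{2}{5}, \frac{5}{3}; -\frac{6}{5}, -\frac{2}{5}; \frac{1}{3}). Verdict: none - at argument \frac{1}{3} the multisets {\frac{1}{6}, \frac{2}{5}, \frac{5}{3}} ; {-\frac{6}{5}, -\frac{2}{5}} match no listed identity.


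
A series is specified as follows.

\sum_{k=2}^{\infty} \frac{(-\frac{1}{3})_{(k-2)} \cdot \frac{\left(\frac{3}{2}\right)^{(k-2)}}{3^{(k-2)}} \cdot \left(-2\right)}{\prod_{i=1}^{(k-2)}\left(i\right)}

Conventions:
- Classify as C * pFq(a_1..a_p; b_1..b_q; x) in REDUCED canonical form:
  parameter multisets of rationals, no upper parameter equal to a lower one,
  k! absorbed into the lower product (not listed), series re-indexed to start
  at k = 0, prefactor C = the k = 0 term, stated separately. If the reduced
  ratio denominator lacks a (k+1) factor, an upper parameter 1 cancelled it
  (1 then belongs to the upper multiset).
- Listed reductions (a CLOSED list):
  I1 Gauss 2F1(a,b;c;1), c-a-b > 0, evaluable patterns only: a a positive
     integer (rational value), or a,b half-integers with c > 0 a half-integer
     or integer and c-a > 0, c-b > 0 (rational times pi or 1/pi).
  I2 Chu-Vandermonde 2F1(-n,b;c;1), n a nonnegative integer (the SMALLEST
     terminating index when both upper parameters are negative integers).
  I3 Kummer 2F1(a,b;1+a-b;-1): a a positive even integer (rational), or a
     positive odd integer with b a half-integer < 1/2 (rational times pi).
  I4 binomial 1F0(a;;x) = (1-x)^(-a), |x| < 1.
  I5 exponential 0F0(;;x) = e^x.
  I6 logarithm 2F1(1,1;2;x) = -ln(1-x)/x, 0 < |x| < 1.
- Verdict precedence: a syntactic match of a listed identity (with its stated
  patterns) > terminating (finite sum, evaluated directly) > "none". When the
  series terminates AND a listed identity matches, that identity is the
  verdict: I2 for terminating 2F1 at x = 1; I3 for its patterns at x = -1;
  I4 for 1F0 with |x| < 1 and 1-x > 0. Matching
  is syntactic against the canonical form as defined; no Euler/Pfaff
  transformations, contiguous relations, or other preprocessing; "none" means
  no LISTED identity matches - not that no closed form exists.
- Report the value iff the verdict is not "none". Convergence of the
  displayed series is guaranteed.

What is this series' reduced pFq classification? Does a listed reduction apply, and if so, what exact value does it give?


Reduced: x = \frac{1}{2}, 1F0, upper = {-\frac{1}{3}}, lower = {-}, C = -2. Verdict: binomial (I4) matches (the 1F0 binomial series: exponent 1/3, x = \frac{1}{2}). Sum: \left(-2\right) \cdot \left(\frac{1}{2}\right)^{\frac{1}{3}}.

The tell: t_0 being -2, the two k-th powers (C = -2, x = 1/2) combine into one argument.
Consecutive-term ratio: r(k) = \frac{1}{2} * (k-\frac{1}{3}) / [(k+1)] - rational in k. x = \frac{1}{2}; t_0 = -2; negate the roots.


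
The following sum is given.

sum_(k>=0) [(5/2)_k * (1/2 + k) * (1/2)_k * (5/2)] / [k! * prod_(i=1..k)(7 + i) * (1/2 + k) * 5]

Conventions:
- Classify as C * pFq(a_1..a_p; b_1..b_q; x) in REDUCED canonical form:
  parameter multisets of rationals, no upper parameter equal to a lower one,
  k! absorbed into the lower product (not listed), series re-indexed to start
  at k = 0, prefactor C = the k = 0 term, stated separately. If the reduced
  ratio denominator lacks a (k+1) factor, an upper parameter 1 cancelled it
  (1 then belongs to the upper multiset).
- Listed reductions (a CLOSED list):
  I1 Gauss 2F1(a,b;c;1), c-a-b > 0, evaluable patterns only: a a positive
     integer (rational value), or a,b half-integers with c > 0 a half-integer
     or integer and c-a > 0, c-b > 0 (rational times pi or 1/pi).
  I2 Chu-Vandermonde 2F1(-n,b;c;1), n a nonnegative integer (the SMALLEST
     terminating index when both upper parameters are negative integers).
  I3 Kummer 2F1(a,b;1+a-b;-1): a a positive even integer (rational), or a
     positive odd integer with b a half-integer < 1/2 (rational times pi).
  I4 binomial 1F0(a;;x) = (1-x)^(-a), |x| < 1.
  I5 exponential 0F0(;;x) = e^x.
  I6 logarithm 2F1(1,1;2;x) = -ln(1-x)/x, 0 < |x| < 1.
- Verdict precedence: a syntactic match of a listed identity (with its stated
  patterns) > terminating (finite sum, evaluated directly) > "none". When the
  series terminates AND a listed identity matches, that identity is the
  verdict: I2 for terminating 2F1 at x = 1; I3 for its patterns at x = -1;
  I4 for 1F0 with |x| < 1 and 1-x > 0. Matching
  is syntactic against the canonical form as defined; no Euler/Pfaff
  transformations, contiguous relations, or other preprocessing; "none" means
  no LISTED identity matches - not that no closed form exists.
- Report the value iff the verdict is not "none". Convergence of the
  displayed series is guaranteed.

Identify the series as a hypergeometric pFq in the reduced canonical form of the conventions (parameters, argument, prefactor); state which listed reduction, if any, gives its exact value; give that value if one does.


With C = 1/2: the canonical form is 2F1(1/2, 5/2; 8; 1). Verdict: this is Gauss's theorem I1 (half-integer case) (x = 1; upper {1/2, 5/2} half-integers, c = 8 in the evaluable pattern). Value: (262144/135135) / pi.

Structural cue: from the first term 1/2: the lower running product (C = 1/2) is a rising factorial.
Term ratio: r(k) = 1 * (k+1/2) (k+5/2) / [(k+8) (k+1)] - rational; roots negated = parameters, x = 1, C = 1/2.


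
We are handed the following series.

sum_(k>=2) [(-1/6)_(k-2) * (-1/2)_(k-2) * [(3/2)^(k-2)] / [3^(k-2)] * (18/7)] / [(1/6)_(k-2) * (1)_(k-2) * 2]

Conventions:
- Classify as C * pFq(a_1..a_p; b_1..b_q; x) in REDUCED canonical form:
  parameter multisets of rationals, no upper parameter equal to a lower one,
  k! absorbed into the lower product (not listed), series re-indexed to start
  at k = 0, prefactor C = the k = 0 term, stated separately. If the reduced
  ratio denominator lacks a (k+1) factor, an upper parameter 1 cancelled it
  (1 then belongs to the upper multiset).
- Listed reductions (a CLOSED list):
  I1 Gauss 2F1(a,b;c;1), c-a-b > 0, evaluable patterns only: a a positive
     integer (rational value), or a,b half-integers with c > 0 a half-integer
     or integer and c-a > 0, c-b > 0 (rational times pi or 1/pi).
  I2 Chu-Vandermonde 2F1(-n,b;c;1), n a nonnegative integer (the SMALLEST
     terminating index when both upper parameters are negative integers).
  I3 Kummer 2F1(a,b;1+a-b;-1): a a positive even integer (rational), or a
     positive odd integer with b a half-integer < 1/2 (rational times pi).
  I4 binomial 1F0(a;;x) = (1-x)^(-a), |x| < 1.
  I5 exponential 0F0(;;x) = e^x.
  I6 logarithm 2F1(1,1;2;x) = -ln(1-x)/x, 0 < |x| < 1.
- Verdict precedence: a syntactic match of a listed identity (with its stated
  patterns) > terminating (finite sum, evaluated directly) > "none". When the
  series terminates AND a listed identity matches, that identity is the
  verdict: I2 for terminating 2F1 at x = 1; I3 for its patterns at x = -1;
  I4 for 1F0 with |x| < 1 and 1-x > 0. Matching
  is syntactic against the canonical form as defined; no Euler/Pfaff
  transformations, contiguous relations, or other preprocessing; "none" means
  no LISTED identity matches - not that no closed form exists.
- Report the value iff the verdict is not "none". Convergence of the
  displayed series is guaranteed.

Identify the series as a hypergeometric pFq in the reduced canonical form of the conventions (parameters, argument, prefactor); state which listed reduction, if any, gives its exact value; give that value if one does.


Prefactor 9/7, argument 1/2: 2F1 with upper {-1/2, -1/6} over lower {1/6}. Verdict: none. No listed pattern accepts 2F1(-1/2, -1/6; 1/6; 1/2).

Key observation: with t_0 = 9/7, the two k-th powers (C = 9/7) combine into one argument.
Consecutive-term ratio: r(k) = (1/2) * (k-1/2) (k-1/6) / [(k+1/6) (k+1)] - rational; roots negated = parameters, x = (1/2), C = 9/7.


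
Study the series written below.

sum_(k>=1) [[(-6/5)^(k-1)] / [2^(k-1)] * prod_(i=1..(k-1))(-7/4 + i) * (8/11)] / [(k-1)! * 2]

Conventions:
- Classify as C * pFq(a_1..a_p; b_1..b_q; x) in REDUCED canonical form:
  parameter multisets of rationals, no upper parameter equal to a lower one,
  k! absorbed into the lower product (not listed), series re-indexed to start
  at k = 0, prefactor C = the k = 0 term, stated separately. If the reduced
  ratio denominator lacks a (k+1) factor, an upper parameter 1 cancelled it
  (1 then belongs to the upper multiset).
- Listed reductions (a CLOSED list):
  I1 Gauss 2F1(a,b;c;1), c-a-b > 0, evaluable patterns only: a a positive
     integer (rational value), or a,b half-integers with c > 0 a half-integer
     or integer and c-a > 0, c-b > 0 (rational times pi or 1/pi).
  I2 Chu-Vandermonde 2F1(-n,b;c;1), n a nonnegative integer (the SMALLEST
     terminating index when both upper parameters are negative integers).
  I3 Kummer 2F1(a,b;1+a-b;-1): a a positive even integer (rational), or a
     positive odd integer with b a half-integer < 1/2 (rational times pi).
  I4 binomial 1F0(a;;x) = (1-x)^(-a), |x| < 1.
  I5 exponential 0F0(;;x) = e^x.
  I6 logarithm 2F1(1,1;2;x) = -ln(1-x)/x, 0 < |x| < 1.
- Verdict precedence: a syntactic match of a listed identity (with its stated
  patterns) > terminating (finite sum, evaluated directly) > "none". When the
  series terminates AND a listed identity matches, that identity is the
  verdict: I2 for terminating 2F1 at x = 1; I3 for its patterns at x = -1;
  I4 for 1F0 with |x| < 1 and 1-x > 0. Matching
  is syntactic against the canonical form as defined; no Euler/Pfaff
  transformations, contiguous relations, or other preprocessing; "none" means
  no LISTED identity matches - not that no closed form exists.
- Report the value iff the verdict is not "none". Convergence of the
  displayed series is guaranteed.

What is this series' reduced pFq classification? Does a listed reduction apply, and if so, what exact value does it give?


Prefactor 4/11, argument -3/5: 1F0 with upper {-3/4} over lower {-}. Verdict: this is binomial (I4) (the 1F0 binomial series: exponent 3/4, x = -3/5). Value: (4/11) * (8/5)^(3/4).

The tell: with t_0 = 4/11, the running product (prefactor 4/11) telescopes to a rising factorial.
Consecutive-term ratio: r(k) = (-3/5) * (k-3/4) / [(k+1)] ; factor over Q: parameters, x = (-3/5), and C = 4/11.


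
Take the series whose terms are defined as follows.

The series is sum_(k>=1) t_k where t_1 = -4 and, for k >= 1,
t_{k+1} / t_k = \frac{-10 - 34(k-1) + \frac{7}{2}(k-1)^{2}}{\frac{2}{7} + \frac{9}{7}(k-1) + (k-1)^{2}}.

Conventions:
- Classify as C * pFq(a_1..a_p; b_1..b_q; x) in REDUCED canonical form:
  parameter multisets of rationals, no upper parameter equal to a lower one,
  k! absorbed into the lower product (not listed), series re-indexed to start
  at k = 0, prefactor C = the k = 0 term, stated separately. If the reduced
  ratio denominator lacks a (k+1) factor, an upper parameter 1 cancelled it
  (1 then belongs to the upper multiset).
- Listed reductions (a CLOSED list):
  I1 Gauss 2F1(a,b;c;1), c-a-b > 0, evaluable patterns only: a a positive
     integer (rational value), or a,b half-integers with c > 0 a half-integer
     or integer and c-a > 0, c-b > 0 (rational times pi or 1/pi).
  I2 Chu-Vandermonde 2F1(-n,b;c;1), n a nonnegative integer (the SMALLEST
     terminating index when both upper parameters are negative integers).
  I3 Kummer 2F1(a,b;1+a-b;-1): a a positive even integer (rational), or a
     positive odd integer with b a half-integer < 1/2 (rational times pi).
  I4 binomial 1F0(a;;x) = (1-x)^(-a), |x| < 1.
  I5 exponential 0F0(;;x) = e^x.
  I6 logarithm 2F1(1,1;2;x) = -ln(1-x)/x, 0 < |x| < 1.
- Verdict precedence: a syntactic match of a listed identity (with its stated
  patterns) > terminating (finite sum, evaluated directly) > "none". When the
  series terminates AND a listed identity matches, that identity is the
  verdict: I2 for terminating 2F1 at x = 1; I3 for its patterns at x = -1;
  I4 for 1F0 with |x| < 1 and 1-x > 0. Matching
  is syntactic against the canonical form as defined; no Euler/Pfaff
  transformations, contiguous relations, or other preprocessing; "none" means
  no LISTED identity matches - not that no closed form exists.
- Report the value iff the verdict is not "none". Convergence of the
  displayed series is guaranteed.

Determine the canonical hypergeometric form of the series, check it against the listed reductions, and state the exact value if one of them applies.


Classification (C = -4): 1F0 with upper {-10}, lower {-}, argument x = \frac{7}{2}. Verdict: terminating at k = 10: the factor (-10)_k kills every later term; summing the 11 survivors is exact. Exact value: -\frac{9765625}{256}.

The tell: t_0 being -4, the parameter 2/7 appears in both the upper and lower lists and cancels.
Ratio: r(k) = \frac{7}{2} * (k-10) / [(k+1)] - poly over poly, x = \frac{7}{2} from leading terms; C = -4 at k = 0.
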